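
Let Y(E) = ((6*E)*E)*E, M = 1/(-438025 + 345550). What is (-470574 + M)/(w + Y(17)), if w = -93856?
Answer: 43516330651/5953355550 ≈ 7.3095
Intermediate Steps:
M = -1/92475 (M = 1/(-92475) = -1/92475 ≈ -1.0814e-5)
Y(E) = 6*E³ (Y(E) = (6*E²)*E = 6*E³)
(-470574 + M)/(w + Y(17)) = (-470574 - 1/92475)/(-93856 + 6*17³) = -43516330651/(92475*(-93856 + 6*4913)) = -43516330651/(92475*(-93856 + 29478)) = -43516330651/92475/(-64378) = -43516330651/92475*(-1/64378) = 43516330651/5953355550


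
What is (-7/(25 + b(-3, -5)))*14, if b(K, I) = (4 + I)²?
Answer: -49/13 ≈ -3.7692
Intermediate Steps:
(-7/(25 + b(-3, -5)))*14 = (-7/(25 + (4 - 5)²))*14 = (-7/(25 + (-1)²))*14 = (-7/(25 + 1))*14 = (-7/26)*14 = ((1/26)*(-7))*14 = -7/26*14 = -49/13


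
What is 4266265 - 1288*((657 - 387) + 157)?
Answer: 3716289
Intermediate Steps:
4266265 - 1288*((657 - 387) + 157) = 4266265 - 1288*(270 + 157) = 4266265 - 1288*427 = 4266265 - 1*549976 = 4266265 - 549976 = 3716289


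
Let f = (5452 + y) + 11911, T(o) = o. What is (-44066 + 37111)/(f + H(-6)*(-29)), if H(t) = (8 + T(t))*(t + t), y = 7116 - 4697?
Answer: -6955/20478 ≈ -0.33963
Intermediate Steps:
y = 2419
H(t) = 2*t*(8 + t) (H(t) = (8 + t)*(t + t) = (8 + t)*(2*t) = 2*t*(8 + t))
f = 19782 (f = (5452 + 2419) + 11911 = 7871 + 11911 = 19782)
(-44066 + 37111)/(f + H(-6)*(-29)) = (-44066 + 37111)/(19782 + (2*(-6)*(8 - 6))*(-29)) = -6955/(19782 + (2*(-6)*2)*(-29)) = -6955/(19782 - 24*(-29)) = -6955/(19782 + 696) = -6955/20478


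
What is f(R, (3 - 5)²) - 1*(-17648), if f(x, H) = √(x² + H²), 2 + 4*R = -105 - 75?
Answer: 17648 + √8345/2 ≈ 17694.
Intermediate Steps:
R = -91/2 (R = -½ + (-105 - 75)/4 = -½ + (¼)*(-180) = -½ - 45 = -91/2 ≈ -45.500)
f(x, H) = √(H² + x²)
f(R, (3 - 5)²) - 1*(-17648) = √(((3 - 5)²)² + (-91/2)²) - 1*(-17648) = √(((-2)²)² + 8281/4) + 17648 = √(4² + 8281/4) + 17648 = √(16 + 8281/4) + 17648 = √(8345/4) + 17648 = √8345/2 + 17648 = 17648 + √8345/2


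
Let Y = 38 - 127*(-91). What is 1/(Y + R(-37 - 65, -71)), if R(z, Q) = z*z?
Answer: 1/21999 ≈ 4.5457e-5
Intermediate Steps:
R(z, Q) = z²
Y = 11595 (Y = 38 + 11557 = 11595)
1/(Y + R(-37 - 65, -71)) = 1/(11595 + (-37 - 65)²) = 1/(11595 + (-102)²) = 1/(11595 + 10404) = 1/21999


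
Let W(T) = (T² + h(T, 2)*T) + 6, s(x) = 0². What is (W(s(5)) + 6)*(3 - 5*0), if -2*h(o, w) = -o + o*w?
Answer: 36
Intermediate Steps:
s(x) = 0
h(o, w) = o/2 - o*w/2 (h(o, w) = -(-o + o*w)/2 = o/2 - o*w/2)
W(T) = 6 + T²/2 (W(T) = (T² + (T*(1 - 1*2)/2)*T) + 6 = (T² + (T*(1 - 2)/2)*T) + 6 = (T² + ((½)*T*(-1))*T) + 6 = (T² + (-T/2)*T) + 6 = (T² - T²/2) + 6 = T²/2 + 6 = 6 + T²/2)
(W(s(5)) + 6)*(3 - 5*0) = ((6 + (½)*0²) + 6)*(3 - 5*0) = ((6 + (½)*0) + 6)*(3 + 0) = ((6 + 0) + 6)*3 = (6 + 6)*3 = 12*3 = 36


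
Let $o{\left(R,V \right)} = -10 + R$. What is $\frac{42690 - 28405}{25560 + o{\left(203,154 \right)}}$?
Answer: $\frac{14285}{25753} \approx 0.55469$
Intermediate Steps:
$\frac{42690 - 28405}{25560 + o{\left(203,154 \right)}} = \frac{42690 - 28405}{25560 + \left(-10 + 203\right)} = \frac{14285}{25560 + 193} = \frac{14285}{25753}$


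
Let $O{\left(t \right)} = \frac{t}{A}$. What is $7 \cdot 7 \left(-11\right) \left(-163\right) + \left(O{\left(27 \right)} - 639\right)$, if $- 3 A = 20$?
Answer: $\frac{1744279}{20} \approx 87214.0$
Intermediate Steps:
$A = - \frac{20}{3}$ ($A = \left(- \frac{1}{3}\right) 20 = - \frac{20}{3} \approx -6.6667$)
$O{\left(t \right)} = - \frac{3 t}{20}$ ($O{\left(t \right)} = \frac{t}{- \frac{20}{3}} = t \left(- \frac{3}{20}\right) = - \frac{3 t}{20}$)
$7 \cdot 7 \left(-11\right) \left(-163\right) + \left(O{\left(27 \right)} - 639\right) = 7 \cdot 7 \left(-11\right) \left(-163\right) - \frac{12861}{20} = 49 \left(-11\right) \left(-163\right) - \frac{12861}{20} = \left(-539\right) \left(-163\right) - \frac{12861}{20} = 87857 - \frac{12861}{20} = \frac{1744279}{20}$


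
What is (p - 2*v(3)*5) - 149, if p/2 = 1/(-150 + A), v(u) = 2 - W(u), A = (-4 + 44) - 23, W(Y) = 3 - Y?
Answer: -22479/133 ≈ -169.02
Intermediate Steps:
A = 17 (A = 40 - 23 = 17)
v(u) = -1 + u (v(u) = 2 - (3 - u) = 2 + (-3 + u) = -1 + u)
p = -2/133 (p = 2/(-150 + 17) = 2/(-133) = 2*(-1/133) = -2/133 ≈ -0.015038)
(p - 2*v(3)*5) - 149 = (-2/133 - 2*(-1 + 3)*5) - 149 = (-2/133 - 2*2*5) - 149 = (-2/133 - 4*5) - 149 = (-2/133 - 20) - 149 = -2662/133 - 149 = -22479/133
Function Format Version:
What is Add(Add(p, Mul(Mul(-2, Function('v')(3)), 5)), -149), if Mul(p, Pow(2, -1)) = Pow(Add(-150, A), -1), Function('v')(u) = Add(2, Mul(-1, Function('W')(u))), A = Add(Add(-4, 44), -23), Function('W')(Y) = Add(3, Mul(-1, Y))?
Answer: Rational(-22479, 133) ≈ -169.02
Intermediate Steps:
A = 17 (A = Add(40, -23) = 17)
Function('v')(u) = Add(-1, u) (Function('v')(u) = Add(2, Mul(-1, Add(3, Mul(-1, u)))) = Add(2, Add(-3, u)) = Add(-1, u))
p = Rational(-2, 133) (p = Mul(2, Pow(Add(-150, 17), -1)) = Mul(2, Pow(-133, -1)) = Mul(2, Rational(-1, 133)) = Rational(-2, 133) ≈ -0.015038)
Add(Add(p, Mul(Mul(-2, Function('v')(3)), 5)), -149) = Add(Add(Rational(-2, 133), Mul(Mul(-2, Add(-1, 3)), 5)), -149) = Add(Add(Rational(-2, 133), Mul(Mul(-2, 2), 5)), -149) = Add(Add(Rational(-2, 133), Mul(-4, 5)), -149) = Add(Add(Rational(-2, 133), -20), -149) = Add(Rational(-2662, 133), -149) = Rational(-22479, 133)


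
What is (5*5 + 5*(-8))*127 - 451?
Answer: -2356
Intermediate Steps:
(5*5 + 5*(-8))*127 - 451 = (25 - 40)*127 - 451 = -15*127 - 451 = -1905 - 451 = -2356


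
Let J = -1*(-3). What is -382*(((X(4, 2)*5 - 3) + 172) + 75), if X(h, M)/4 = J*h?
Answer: -184888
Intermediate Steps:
J = 3
X(h, M) = 12*h (X(h, M) = 4*(3*h) = 12*h)
-382*(((X(4, 2)*5 - 3) + 172) + 75) = -382*((((12*4)*5 - 3) + 172) + 75) = -382*(((48*5 - 3) + 172) + 75) = -382*(((240 - 3) + 172) + 75) = -382*((237 + 172) + 75) = -382*(409 + 75) = -382*484 = -184888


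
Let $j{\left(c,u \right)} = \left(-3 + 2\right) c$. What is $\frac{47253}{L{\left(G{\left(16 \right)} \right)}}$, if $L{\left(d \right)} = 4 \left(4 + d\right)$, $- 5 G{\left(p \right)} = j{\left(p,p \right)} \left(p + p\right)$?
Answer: $\frac{12435}{112} \approx 111.03$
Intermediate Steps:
$j{\left(c,u \right)} = - c$
$G{\left(p \right)} = \frac{2 p^{2}}{5}$ ($G{\left(p \right)} = - \frac{- p \left(p + p\right)}{5} = - \frac{- p 2 p}{5} = - \frac{\left(-2\right) p^{2}}{5} = \frac{2 p^{2}}{5}$)
$L{\left(d \right)} = 16 + 4 d$
$\frac{47253}{L{\left(G{\left(16 \right)} \right)}} = \frac{47253}{16 + 4 \frac{2 \cdot 16^{2}}{5}} = \frac{47253}{16 + 4 \cdot \frac{2}{5} \cdot 256} = \frac{47253}{16 + 4 \cdot \frac{512}{5}} = \frac{47253}{16 + \frac{2048}{5}} = \frac{47253}{\frac{2128}{5}} = 47253 \cdot \frac{5}{2128} = \frac{12435}{112}$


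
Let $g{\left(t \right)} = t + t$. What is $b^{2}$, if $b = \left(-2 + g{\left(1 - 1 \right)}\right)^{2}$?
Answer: $16$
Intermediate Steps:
$g{\left(t \right)} = 2 t$
$b = 4$ ($b = \left(-2 + 2 \left(1 - 1\right)\right)^{2} = \left(-2 + 2 \cdot 0\right)^{2} = \left(-2 + 0\right)^{2} = \left(-2\right)^{2} = 4$)
$b^{2} = 4^{2} = 16$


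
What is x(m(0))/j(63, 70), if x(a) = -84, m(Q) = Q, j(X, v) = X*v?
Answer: -2/105 ≈ -0.019048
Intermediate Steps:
x(m(0))/j(63, 70) = -84/(63*70) = -84/4410 = -84*1/4410 = -2/105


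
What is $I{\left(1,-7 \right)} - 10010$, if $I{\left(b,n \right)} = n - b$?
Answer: $-10018$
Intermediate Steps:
$I{\left(1,-7 \right)} - 10010 = \left(-7 - 1\right) - 10010 = -8 - 10010 = -10018$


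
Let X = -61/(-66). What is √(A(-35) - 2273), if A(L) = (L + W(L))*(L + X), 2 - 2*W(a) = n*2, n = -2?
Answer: 5*I*√51513/33 ≈ 34.389*I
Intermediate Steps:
W(a) = 3 (W(a) = 1 - (-1)*2 = 1 - ½*(-4) = 1 + 2 = 3)
X = 61/66 (X = -61*(-1/66) = 61/66 ≈ 0.92424)
A(L) = (3 + L)*(61/66 + L) (A(L) = (L + 3)*(L + 61/66) = (3 + L)*(61/66 + L))
√(A(-35) - 2273) = √((61/22 + (-35)² + (259/66)*(-35)) - 2273) = √((61/22 + 1225 - 9065/66) - 2273) = √(35984/33 - 2273) = √(-39025/33) = 5*I*√51513/33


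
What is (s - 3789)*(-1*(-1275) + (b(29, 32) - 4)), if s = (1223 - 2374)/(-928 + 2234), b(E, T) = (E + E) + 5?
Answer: -3301373195/653 ≈ -5.0557e+6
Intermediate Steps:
b(E, T) = 5 + 2*E (b(E, T) = 2*E + 5 = 5 + 2*E)
s = -1151/1306 ≈ -0.88132
(s - 3789)*(-1*(-1275) + (b(29, 32) - 4)) = (-1151/1306 - 3789)*(-1*(-1275) + ((5 + 2*29) - 4)) = -4949585*(1275 + ((5 + 58) - 4))/1306 = -4949585*(1275 + (63 - 4))/1306 = -4949585*(1275 + 59)/1306 = -4949585/1306*1334 = -3301373195/653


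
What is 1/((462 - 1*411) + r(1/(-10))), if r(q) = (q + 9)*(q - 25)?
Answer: -100/17239 ≈ -0.0058008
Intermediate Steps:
r(q) = (-25 + q)*(9 + q) (r(q) = (9 + q)*(-25 + q) = (-25 + q)*(9 + q))
1/((462 - 1*411) + r(1/(-10))) = 1/((462 - 1*411) + (-225 + (1/(-10))² - 16/(-10))) = 1/((462 - 411) + (-225 + (-⅒)² - 16*(-⅒))) = 1/(51 + (-225 + 1/100 + 8/5)) = 1/(51 - 22339/100) = 1/(-17239/100) = -100/17239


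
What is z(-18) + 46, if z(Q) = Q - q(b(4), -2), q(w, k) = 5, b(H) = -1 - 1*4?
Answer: 23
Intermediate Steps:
b(H) = -5 (b(H) = -1 - 4 = -5)
z(Q) = -5 + Q (z(Q) = Q - 1*5 = Q - 5 = -5 + Q)
z(-18) + 46 = (-5 - 18) + 46 = -23 + 46 = 23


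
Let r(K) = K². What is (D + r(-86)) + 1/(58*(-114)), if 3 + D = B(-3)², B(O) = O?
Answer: 48942023/6612 ≈ 7402.0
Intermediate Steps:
D = 6 (D = -3 + (-3)² = -3 + 9 = 6)
(D + r(-86)) + 1/(58*(-114)) = (6 + (-86)²) + 1/(58*(-114)) = (6 + 7396) + 1/(-6612) = 7402 - 1/6612 = 48942023/6612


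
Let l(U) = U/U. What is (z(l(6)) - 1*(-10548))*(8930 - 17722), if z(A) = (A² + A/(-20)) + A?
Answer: -463775802/5 ≈ -9.2755e+7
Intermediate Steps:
l(U) = 1
z(A) = A² + 19*A/20 (z(A) = (A² - A/20) + A = A² + 19*A/20)
(z(l(6)) - 1*(-10548))*(8930 - 17722) = ((1/20)*1*(19 + 20*1) - 1*(-10548))*(8930 - 17722) = ((1/20)*1*(19 + 20) + 10548)*(-8792) = ((1/20)*1*39 + 10548)*(-8792) = (39/20 + 10548)*(-8792) = (210999/20)*(-8792) = -463775802/5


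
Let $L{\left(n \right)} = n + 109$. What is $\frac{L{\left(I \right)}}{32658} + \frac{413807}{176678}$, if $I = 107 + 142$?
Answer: $\frac{6788679865}{2884975062} \approx 2.3531$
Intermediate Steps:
$I = 249$
$L{\left(n \right)} = 109 + n$
$\frac{L{\left(I \right)}}{32658} + \frac{413807}{176678} = \frac{109 + 249}{32658} + \frac{413807}{176678} = 358 \cdot \frac{1}{32658} + 413807 \cdot \frac{1}{176678} = \frac{179}{16329} + \frac{413807}{176678} = \frac{6788679865}{2884975062}$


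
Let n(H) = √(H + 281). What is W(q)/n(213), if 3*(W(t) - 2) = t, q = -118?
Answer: -56*√494/741 ≈ -1.6797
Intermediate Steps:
n(H) = √(281 + H)
W(t) = 2 + t/3
W(q)/n(213) = (2 + (⅓)*(-118))/(√(281 + 213)) = (2 - 118/3)/(√494) = -56*√494/741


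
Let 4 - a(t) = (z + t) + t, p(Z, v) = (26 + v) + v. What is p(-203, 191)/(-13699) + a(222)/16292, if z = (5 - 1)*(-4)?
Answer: -3113878/55796027 ≈ -0.055808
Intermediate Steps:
p(Z, v) = 26 + 2*v
z = -16 (z = 4*(-4) = -16)
a(t) = 20 - 2*t (a(t) = 4 - ((-16 + t) + t) = 4 - (-16 + 2*t) = 4 + (16 - 2*t) = 20 - 2*t)
p(-203, 191)/(-13699) + a(222)/16292 = (26 + 2*191)/(-13699) + (20 - 2*222)/16292 = (26 + 382)*(-1/13699) + (20 - 444)*(1/16292) = 408*(-1/13699) - 424*1/16292 = -408/13699 - 106/4073 = -3113878/55796027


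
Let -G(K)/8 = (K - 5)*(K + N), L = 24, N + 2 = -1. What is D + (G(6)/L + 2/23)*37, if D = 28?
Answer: -133/23 ≈ -5.7826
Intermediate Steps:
N = -3 (N = -2 - 1 = -3)
G(K) = -8*(-5 + K)*(-3 + K) (G(K) = -8*(K - 5)*(K - 3) = -8*(-5 + K)*(-3 + K))
D + (G(6)/L + 2/23)*37 = 28 + ((-120 - 8*6**2 + 64*6)/24 + 2/23)*37 = 28 + ((-120 - 8*36 + 384)*(1/24) + 2*(1/23))*37 = 28 + ((-120 - 288 + 384)*(1/24) + 2/23)*37 = 28 + (-24*1/24 + 2/23)*37 = 28 + (-1 + 2/23)*37 = 28 - 21/23*37 = 28 - 777/23 = -133/23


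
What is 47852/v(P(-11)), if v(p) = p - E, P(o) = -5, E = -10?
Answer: 47852/5 ≈ 9570.4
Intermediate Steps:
v(p) = 10 + p (v(p) = p - 1*(-10) = p + 10 = 10 + p)
47852/v(P(-11)) = 47852/(10 - 5) = 47852/5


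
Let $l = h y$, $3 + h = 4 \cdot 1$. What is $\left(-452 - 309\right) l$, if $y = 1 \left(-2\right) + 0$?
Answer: $1522$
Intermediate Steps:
$h = 1$ ($h = -3 + 4 \cdot 1 = -3 + 4 = 1$)
$y = -2$ ($y = -2 + 0 = -2$)
$l = -2$ ($l = 1 \left(-2\right) = -2$)
$\left(-452 - 309\right) l = \left(-452 - 309\right) \left(-2\right) = \left(-761\right) \left(-2\right) = 1522$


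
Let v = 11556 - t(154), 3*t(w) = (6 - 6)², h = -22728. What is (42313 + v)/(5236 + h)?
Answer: -53869/17492 ≈ -3.0796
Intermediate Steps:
t(w) = 0 (t(w) = (6 - 6)²/3 = (⅓)*0² = (⅓)*0 = 0)
v = 11556 (v = 11556 - 1*0 = 11556 + 0 = 11556)
(42313 + v)/(5236 + h) = (42313 + 11556)/(5236 - 22728) = 53869/(-17492) = 53869*(-1/17492) = -53869/17492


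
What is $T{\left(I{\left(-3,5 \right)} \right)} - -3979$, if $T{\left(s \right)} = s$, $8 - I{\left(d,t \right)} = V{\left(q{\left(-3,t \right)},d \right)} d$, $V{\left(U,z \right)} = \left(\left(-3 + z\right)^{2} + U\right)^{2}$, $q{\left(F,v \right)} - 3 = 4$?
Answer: $9534$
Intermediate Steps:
$q{\left(F,v \right)} = 7$ ($q{\left(F,v \right)} = 3 + 4 = 7$)
$V{\left(U,z \right)} = \left(U + \left(-3 + z\right)^{2}\right)^{2}$
$I{\left(d,t \right)} = 8 - d \left(7 + \left(-3 + d\right)^{2}\right)^{2}$ ($I{\left(d,t \right)} = 8 - \left(7 + \left(-3 + d\right)^{2}\right)^{2} d = 8 - d \left(7 + \left(-3 + d\right)^{2}\right)^{2}$)
$T{\left(I{\left(-3,5 \right)} \right)} - -3979 = \left(8 - - 3 \left(7 + \left(-3 - 3\right)^{2}\right)^{2}\right) - -3979 = \left(8 - - 3 \left(7 + \left(-6\right)^{2}\right)^{2}\right) + 3979 = \left(8 - - 3 \left(7 + 36\right)^{2}\right) + 3979 = \left(8 - - 3 \cdot 43^{2}\right) + 3979 = \left(8 - \left(-3\right) 1849\right) + 3979 = \left(8 + 5547\right) + 3979 = 5555 + 3979 = 9534$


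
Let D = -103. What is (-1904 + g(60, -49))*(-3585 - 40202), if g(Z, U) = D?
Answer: 87880509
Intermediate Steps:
g(Z, U) = -103
(-1904 + g(60, -49))*(-3585 - 40202) = (-1904 - 103)*(-3585 - 40202) = -2007*(-43787) = 87880509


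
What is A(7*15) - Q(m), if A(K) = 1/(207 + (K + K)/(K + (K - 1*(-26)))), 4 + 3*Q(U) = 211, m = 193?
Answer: -1692521/24531 ≈ -68.995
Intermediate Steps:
Q(U) = 69 (Q(U) = -4/3 + (⅓)*211 = -4/3 + 211/3 = 69)
A(K) = 1/(207 + 2*K/(26 + 2*K)) (A(K) = 1/(207 + (2*K)/(K + (K + 26))) = 1/(207 + (2*K)/(K + (26 + K))) = 1/(207 + (2*K)/(26 + 2*K)) = 1/(207 + 2*K/(26 + 2*K)))
A(7*15) - Q(m) = (13 + 7*15)/(13*(207 + 16*(7*15))) - 1*69 = (13 + 105)/(13*(207 + 16*105)) - 69 = (1/13)*118/(207 + 1680) - 69 = (1/13)*118/1887 - 69 = (1/13)*(1/1887)*118 - 69 = 118/24531 - 69 = -1692521/24531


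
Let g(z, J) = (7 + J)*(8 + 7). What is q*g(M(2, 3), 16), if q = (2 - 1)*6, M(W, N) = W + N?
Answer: 2070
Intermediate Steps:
M(W, N) = N + W
g(z, J) = 105 + 15*J (g(z, J) = (7 + J)*15 = 105 + 15*J)
q = 6 (q = 1*6 = 6)
q*g(M(2, 3), 16) = 6*(105 + 15*16) = 6*(105 + 240) = 6*345 = 2070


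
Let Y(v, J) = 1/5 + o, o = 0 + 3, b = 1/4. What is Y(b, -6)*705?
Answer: 2256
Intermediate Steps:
b = ¼ ≈ 0.25000
o = 3
Y(v, J) = 16/5 (Y(v, J) = 1/5 + 3 = ⅕ + 3 = 16/5)
Y(b, -6)*705 = (16/5)*705 = 2256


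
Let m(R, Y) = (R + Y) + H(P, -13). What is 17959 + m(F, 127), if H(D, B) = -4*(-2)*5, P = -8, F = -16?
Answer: 18110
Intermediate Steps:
H(D, B) = 40 (H(D, B) = 8*5 = 40)
m(R, Y) = 40 + R + Y (m(R, Y) = (R + Y) + 40 = 40 + R + Y)
17959 + m(F, 127) = 17959 + (40 - 16 + 127) = 17959 + 151 = 18110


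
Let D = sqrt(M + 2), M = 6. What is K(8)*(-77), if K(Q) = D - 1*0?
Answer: -154*sqrt(2) ≈ -217.79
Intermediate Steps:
D = 2*sqrt(2) (D = sqrt(6 + 2) = sqrt(8) = 2*sqrt(2) ≈ 2.8284)
K(Q) = 2*sqrt(2) (K(Q) = 2*sqrt(2) - 1*0 = 2*sqrt(2) + 0 = 2*sqrt(2))
K(8)*(-77) = (2*sqrt(2))*(-77) = -154*sqrt(2)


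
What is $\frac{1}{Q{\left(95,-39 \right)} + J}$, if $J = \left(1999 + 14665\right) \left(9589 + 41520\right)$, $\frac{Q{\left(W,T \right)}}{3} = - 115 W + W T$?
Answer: $\frac{1}{851636486} \approx 1.1742 \cdot 10^{-9}$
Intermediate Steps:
$Q{\left(W,T \right)} = - 345 W + 3 T W$ ($Q{\left(W,T \right)} = 3 \left(- 115 W + W T\right) = 3 \left(- 115 W + T W\right) = - 345 W + 3 T W$)
$J = 851680376$ ($J = 16664 \cdot 51109 = 851680376$)
$\frac{1}{Q{\left(95,-39 \right)} + J} = \frac{1}{3 \cdot 95 \left(-115 - 39\right) + 851680376} = \frac{1}{3 \cdot 95 \left(-154\right) + 851680376} = \frac{1}{-43890 + 851680376} = \frac{1}{851636486}$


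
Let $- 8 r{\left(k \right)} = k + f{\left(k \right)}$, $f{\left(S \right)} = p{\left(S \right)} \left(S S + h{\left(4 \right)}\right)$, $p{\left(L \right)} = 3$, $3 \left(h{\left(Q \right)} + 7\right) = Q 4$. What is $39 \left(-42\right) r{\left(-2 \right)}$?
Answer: $\frac{4095}{4} \approx 1023.8$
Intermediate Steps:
$h{\left(Q \right)} = -7 + \frac{4 Q}{3}$ ($h{\left(Q \right)} = -7 + \frac{Q 4}{3} = -7 + \frac{4 Q}{3}$)
$f{\left(S \right)} = -5 + 3 S^{2}$ ($f{\left(S \right)} = 3 \left(S S + \left(-7 + \frac{4}{3} \cdot 4\right)\right) = 3 \left(S^{2} + \left(-7 + \frac{16}{3}\right)\right) = 3 \left(S^{2} - \frac{5}{3}\right) = 3 \left(- \frac{5}{3} + S^{2}\right) = -5 + 3 S^{2}$)
$r{\left(k \right)} = \frac{5}{8} - \frac{3 k^{2}}{8} - \frac{k}{8}$ ($r{\left(k \right)} = - \frac{k + \left(-5 + 3 k^{2}\right)}{8} = - \frac{-5 + k + 3 k^{2}}{8} = \frac{5}{8} - \frac{3 k^{2}}{8} - \frac{k}{8}$)
$39 \left(-42\right) r{\left(-2 \right)} = 39 \left(-42\right) \left(\frac{5}{8} - \frac{3 \left(-2\right)^{2}}{8} - - \frac{1}{4}\right) = - 1638 \left(\frac{5}{8} - \frac{3}{2} + \frac{1}{4}\right) = \left(-1638\right) \left(- \frac{5}{8}\right) = \frac{4095}{4}$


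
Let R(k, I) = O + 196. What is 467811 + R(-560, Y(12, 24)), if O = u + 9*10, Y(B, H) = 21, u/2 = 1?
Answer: 468099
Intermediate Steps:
u = 2 (u = 2*1 = 2)
O = 92 (O = 2 + 9*10 = 2 + 90 = 92)
R(k, I) = 288 (R(k, I) = 92 + 196 = 288)
467811 + R(-560, Y(12, 24)) = 467811 + 288 = 468099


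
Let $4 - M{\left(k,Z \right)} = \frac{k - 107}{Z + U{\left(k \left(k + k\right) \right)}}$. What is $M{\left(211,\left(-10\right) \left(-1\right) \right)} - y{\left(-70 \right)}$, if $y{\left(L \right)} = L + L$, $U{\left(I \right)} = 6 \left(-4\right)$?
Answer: $\frac{1060}{7} \approx 151.43$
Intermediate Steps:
$U{\left(I \right)} = -24$
$M{\left(k,Z \right)} = 4 - \frac{-107 + k}{-24 + Z}$ ($M{\left(k,Z \right)} = 4 - \frac{k - 107}{Z - 24} = 4 - \frac{-107 + k}{-24 + Z}$)
$y{\left(L \right)} = 2 L$
$M{\left(211,\left(-10\right) \left(-1\right) \right)} - y{\left(-70 \right)} = \frac{11 - 211 + 4 \left(\left(-10\right) \left(-1\right)\right)}{-24 - -10} - 2 \left(-70\right) = \frac{11 - 211 + 4 \cdot 10}{-24 + 10} - -140 = \frac{11 - 211 + 40}{-14} + 140 = \left(- \frac{1}{14}\right) \left(-160\right) + 140 = \frac{80}{7} + 140 = \frac{1060}{7}$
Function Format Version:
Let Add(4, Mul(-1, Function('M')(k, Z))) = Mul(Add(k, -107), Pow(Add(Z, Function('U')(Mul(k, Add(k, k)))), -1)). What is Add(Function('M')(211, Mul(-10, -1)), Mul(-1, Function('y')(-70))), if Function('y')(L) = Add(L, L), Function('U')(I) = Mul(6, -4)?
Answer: Rational(1060, 7) ≈ 151.43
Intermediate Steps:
Function('U')(I) = -24
Function('M')(k, Z) = Add(4, Mul(-1, Pow(Add(-24, Z), -1), Add(-107, k))) (Function('M')(k, Z) = Add(4, Mul(-1, Mul(Add(k, -107), Pow(Add(Z, -24), -1)))) = Add(4, Mul(-1, Mul(Add(-107, k), Pow(Add(-24, Z), -1)))) = Add(4, Mul(-1, Mul(Pow(Add(-24, Z), -1), Add(-107, k)))) = Add(4, Mul(-1, Pow(Add(-24, Z), -1), Add(-107, k))))
Function('y')(L) = Mul(2, L)
Add(Function('M')(211, Mul(-10, -1)), Mul(-1, Function('y')(-70))) = Add(Mul(Pow(Add(-24, Mul(-10, -1)), -1), Add(11, Mul(-1, 211), Mul(4, Mul(-10, -1)))), Mul(-1, Mul(2, -70))) = Add(Mul(Pow(Add(-24, 10), -1), Add(11, -211, Mul(4, 10))), Mul(-1, -140)) = Add(Mul(Pow(-14, -1), Add(11, -211, 40)), 140) = Add(Mul(Rational(-1, 14), -160), 140) = Add(Rational(80, 7), 140) = Rational(1060, 7)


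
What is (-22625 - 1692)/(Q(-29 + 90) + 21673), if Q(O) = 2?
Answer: -24317/21675 ≈ -1.1219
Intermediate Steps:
(-22625 - 1692)/(Q(-29 + 90) + 21673) = (-22625 - 1692)/(2 + 21673) = -24317/21675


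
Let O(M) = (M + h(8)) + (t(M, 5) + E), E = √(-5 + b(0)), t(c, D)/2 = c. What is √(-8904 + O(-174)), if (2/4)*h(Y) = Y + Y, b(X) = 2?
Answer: √(-9394 + I*√3) ≈ 0.0089 + 96.923*I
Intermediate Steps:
t(c, D) = 2*c
E = I*√3 (E = √(-5 + 2) = √(-3) = I*√3 ≈ 1.732*I)
h(Y) = 4*Y (h(Y) = 2*(Y + Y) = 2*(2*Y) = 4*Y)
O(M) = 32 + 3*M + I*√3 (O(M) = (M + 4*8) + (2*M + I*√3) = (M + 32) + (2*M + I*√3) = (32 + M) + (2*M + I*√3) = 32 + 3*M + I*√3)
√(-8904 + O(-174)) = √(-8904 + (32 + 3*(-174) + I*√3)) = √(-8904 + (32 - 522 + I*√3)) = √(-8904 + (-490 + I*√3)) = √(-9394 + I*√3)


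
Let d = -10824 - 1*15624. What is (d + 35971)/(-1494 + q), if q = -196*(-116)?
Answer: 9523/21242 ≈ 0.44831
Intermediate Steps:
q = 22736
d = -26448 (d = -10824 - 15624 = -26448)
(d + 35971)/(-1494 + q) = (-26448 + 35971)/(-1494 + 22736) = 9523/21242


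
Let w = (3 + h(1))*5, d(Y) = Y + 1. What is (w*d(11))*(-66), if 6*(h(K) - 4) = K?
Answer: -28380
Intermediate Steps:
d(Y) = 1 + Y
h(K) = 4 + K/6
w = 215/6 (w = (3 + (4 + (1/6)*1))*5 = (3 + (4 + 1/6))*5 = (3 + 25/6)*5 = (43/6)*5 = 215/6 ≈ 35.833)
(w*d(11))*(-66) = (215*(1 + 11)/6)*(-66) = ((215/6)*12)*(-66) = 430*(-66) = -28380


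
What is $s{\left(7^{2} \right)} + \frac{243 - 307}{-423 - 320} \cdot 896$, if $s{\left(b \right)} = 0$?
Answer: $\frac{57344}{743} \approx 77.179$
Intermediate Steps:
$s{\left(7^{2} \right)} + \frac{243 - 307}{-423 - 320} \cdot 896 = 0 + \frac{243 - 307}{-423 - 320} \cdot 896 = 0 + - \frac{64}{-743} \cdot 896 = 0 + \left(-64\right) \left(- \frac{1}{743}\right) 896 = 0 + \frac{64}{743} \cdot 896 = 0 + \frac{57344}{743} = \frac{57344}{743}$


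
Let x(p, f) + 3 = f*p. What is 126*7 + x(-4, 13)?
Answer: 827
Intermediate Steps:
x(p, f) = -3 + f*p
126*7 + x(-4, 13) = 126*7 + (-3 + 13*(-4)) = 882 + (-3 - 52) = 882 - 55 = 827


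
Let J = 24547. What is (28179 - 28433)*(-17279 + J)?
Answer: -1846072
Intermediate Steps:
(28179 - 28433)*(-17279 + J) = (28179 - 28433)*(-17279 + 24547) = -254*7268 = -1846072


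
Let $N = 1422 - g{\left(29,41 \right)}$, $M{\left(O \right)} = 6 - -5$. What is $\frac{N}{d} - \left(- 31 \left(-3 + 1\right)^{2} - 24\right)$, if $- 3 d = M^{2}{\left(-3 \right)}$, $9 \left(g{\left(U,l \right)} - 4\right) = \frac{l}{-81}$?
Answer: $\frac{3317881}{29403} \approx 112.84$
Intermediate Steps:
$g{\left(U,l \right)} = 4 - \frac{l}{729}$ ($g{\left(U,l \right)} = 4 + \frac{l \frac{1}{-81}}{9} = 4 + \frac{l \left(- \frac{1}{81}\right)}{9} = 4 + \frac{\left(- \frac{1}{81}\right) l}{9} = 4 - \frac{l}{729}$)
$M{\left(O \right)} = 11$ ($M{\left(O \right)} = 6 + 5 = 11$)
$N = \frac{1033763}{729}$ ($N = 1422 - \left(4 - \frac{41}{729}\right) = 1422 - \frac{2875}{729} = \frac{1033763}{729} \approx 1418.1$)
$d = - \frac{121}{3}$ ($d = - \frac{11^{2}}{3} = \left(- \frac{1}{3}\right) 121 = - \frac{121}{3} \approx -40.333$)
$\frac{N}{d} - \left(- 31 \left(-3 + 1\right)^{2} - 24\right) = \frac{1033763}{729 \left(- \frac{121}{3}\right)} - \left(- 31 \left(-3 + 1\right)^{2} - 24\right) = \frac{1033763}{729} \left(- \frac{3}{121}\right) - \left(- 31 \left(-2\right)^{2} - 24\right) = - \frac{1033763}{29403} - \left(\left(-31\right) 4 - 24\right) = - \frac{1033763}{29403} - \left(-124 - 24\right) = - \frac{1033763}{29403} - -148 = - \frac{1033763}{29403} + 148 = \frac{3317881}{29403}$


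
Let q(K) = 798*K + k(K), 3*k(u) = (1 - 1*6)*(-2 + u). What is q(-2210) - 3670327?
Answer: -16290661/3 ≈ -5.4302e+6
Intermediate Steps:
k(u) = 10/3 - 5*u/3 (k(u) = ((1 - 1*6)*(-2 + u))/3 = ((1 - 6)*(-2 + u))/3 = (-5*(-2 + u))/3 = (10 - 5*u)/3 = 10/3 - 5*u/3)
q(K) = 10/3 + 2389*K/3 (q(K) = 798*K + (10/3 - 5*K/3) = 10/3 + 2389*K/3)
q(-2210) - 3670327 = (10/3 + (2389/3)*(-2210)) - 3670327 = (10/3 - 5279690/3) - 3670327 = -5279680/3 - 3670327 = -16290661/3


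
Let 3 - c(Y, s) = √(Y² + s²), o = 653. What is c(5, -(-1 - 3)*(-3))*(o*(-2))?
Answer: 13060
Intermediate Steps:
c(Y, s) = 3 - √(Y² + s²)
c(5, -(-1 - 3)*(-3))*(o*(-2)) = (3 - √(5² + (-(-1 - 3)*(-3))²))*(653*(-2)) = (3 - √(25 + (-(-4)*(-3))²))*(-1306) = (3 - √(25 + (-1*12)²))*(-1306) = (3 - √(25 + (-12)²))*(-1306) = (3 - √(25 + 144))*(-1306) = (3 - √169)*(-1306) = (3 - 1*13)*(-1306) = (3 - 13)*(-1306) = -10*(-1306) = 13060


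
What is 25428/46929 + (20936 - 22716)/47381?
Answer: 373756816/741180983 ≈ 0.50427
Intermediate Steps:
25428/46929 + (20936 - 22716)/47381 = 25428*(1/46929) - 1780*1/47381 = 8476/15643 - 1780/47381 = 373756816/741180983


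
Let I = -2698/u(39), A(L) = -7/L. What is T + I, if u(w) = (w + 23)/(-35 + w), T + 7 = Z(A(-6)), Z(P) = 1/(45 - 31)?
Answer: -78551/434 ≈ -180.99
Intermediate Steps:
Z(P) = 1/14
T = -97/14 (T = -7 + 1/14 = -97/14 ≈ -6.9286)
u(w) = (23 + w)/(-35 + w)
I = -5396/31 (I = -2698*(-35 + 39)/(23 + 39) = -2698/(62/4) = -2698/((¼)*62) = -2698/31/2 = -2698*2/31 = -5396/31 ≈ -174.06)
T + I = -97/14 - 5396/31 = -78551/434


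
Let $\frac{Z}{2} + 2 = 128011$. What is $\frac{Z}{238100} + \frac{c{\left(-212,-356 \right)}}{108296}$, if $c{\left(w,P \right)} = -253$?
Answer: $\frac{6916371507}{6446319400} \approx 1.0729$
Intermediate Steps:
$Z = 256018$ ($Z = -4 + 2 \cdot 128011 = -4 + 256022 = 256018$)
$\frac{Z}{238100} + \frac{c{\left(-212,-356 \right)}}{108296} = \frac{256018}{238100} - \frac{253}{108296} = 256018 \cdot \frac{1}{238100} - \frac{253}{108296} = \frac{128009}{119050} - \frac{253}{108296} = \frac{6916371507}{6446319400}$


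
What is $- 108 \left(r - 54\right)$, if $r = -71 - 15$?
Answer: $15120$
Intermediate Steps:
$r = -86$
$- 108 \left(r - 54\right) = - 108 \left(-86 - 54\right) = \left(-108\right) \left(-140\right) = 15120$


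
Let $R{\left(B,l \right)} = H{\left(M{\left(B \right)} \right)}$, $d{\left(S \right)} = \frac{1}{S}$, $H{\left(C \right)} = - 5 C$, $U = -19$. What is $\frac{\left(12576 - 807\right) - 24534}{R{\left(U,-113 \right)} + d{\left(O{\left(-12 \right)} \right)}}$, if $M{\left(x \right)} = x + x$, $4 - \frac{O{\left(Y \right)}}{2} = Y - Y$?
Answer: $- \frac{34040}{507} \approx -67.14$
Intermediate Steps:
$O{\left(Y \right)} = 8$ ($O{\left(Y \right)} = 8 - 2 \left(Y - Y\right) = 8 - 0 = 8 + 0 = 8$)
$M{\left(x \right)} = 2 x$
$R{\left(B,l \right)} = - 10 B$ ($R{\left(B,l \right)} = - 5 \cdot 2 B = - 10 B$)
$\frac{\left(12576 - 807\right) - 24534}{R{\left(U,-113 \right)} + d{\left(O{\left(-12 \right)} \right)}} = \frac{\left(12576 - 807\right) - 24534}{\left(-10\right) \left(-19\right) + \frac{1}{8}} = \frac{11769 - 24534}{190 + \frac{1}{8}} = - \frac{12765}{\frac{1521}{8}} = \left(-12765\right) \frac{8}{1521} = - \frac{34040}{507}$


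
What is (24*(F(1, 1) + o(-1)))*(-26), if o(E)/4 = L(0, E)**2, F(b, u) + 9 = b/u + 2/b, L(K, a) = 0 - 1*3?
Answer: -18720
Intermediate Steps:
L(K, a) = -3 (L(K, a) = 0 - 3 = -3)
F(b, u) = -9 + 2/b + b/u (F(b, u) = -9 + (b/u + 2/b) = -9 + (2/b + b/u) = -9 + 2/b + b/u)
o(E) = 36 (o(E) = 4*(-3)**2 = 4*9 = 36)
(24*(F(1, 1) + o(-1)))*(-26) = (24*((-9 + 2/1 + 1/1) + 36))*(-26) = (24*((-9 + 2*1 + 1*1) + 36))*(-26) = (24*((-9 + 2 + 1) + 36))*(-26) = (24*(-6 + 36))*(-26) = (24*30)*(-26) = 720*(-26) = -18720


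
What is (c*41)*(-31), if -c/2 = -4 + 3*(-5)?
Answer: -48298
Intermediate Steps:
c = 38 (c = -2*(-4 + 3*(-5)) = -2*(-4 - 15) = -2*(-19) = 38)
(c*41)*(-31) = (38*41)*(-31) = 1558*(-31) = -48298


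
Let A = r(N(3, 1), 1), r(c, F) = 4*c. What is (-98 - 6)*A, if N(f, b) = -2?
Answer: 832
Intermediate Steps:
A = -8 (A = 4*(-2) = -8)
(-98 - 6)*A = (-98 - 6)*(-8) = -104*(-8) = 832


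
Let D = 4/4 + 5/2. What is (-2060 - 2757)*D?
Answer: -33719/2 ≈ -16860.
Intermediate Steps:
D = 7/2 (D = 4*(1/4) + 5*(1/2) = 1 + 5/2 = 7/2 ≈ 3.5000)
(-2060 - 2757)*D = (-2060 - 2757)*(7/2) = -4817*7/2 = -33719/2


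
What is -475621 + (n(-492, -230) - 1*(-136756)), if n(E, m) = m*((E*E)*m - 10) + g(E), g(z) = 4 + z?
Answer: 12804848547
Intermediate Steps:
n(E, m) = 4 + E + m*(-10 + m*E²) (n(E, m) = m*((E*E)*m - 10) + (4 + E) = m*(E²*m - 10) + (4 + E) = m*(m*E² - 10) + (4 + E) = m*(-10 + m*E²) + (4 + E) = 4 + E + m*(-10 + m*E²))
-475621 + (n(-492, -230) - 1*(-136756)) = -475621 + ((4 - 492 - 10*(-230) + (-492)²*(-230)²) - 1*(-136756)) = -475621 + ((4 - 492 + 2300 + 242064*52900) + 136756) = -475621 + ((4 - 492 + 2300 + 12805185600) + 136756) = -475621 + (12805187412 + 136756) = -475621 + 12805324168 = 12804848547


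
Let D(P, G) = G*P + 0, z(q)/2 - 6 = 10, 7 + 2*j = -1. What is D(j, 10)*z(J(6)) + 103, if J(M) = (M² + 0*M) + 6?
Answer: -1177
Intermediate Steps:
J(M) = 6 + M² (J(M) = (M² + 0) + 6 = M² + 6 = 6 + M²)
j = -4 (j = -7/2 + (½)*(-1) = -7/2 - ½ = -4)
z(q) = 32 (z(q) = 12 + 2*10 = 12 + 20 = 32)
D(P, G) = G*P
D(j, 10)*z(J(6)) + 103 = (10*(-4))*32 + 103 = -40*32 + 103 = -1280 + 103 = -1177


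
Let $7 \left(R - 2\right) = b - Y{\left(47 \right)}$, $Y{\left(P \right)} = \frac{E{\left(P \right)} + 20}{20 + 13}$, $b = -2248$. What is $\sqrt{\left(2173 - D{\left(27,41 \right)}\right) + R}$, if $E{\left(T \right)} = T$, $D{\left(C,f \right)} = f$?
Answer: $\frac{\sqrt{96720393}}{231} \approx 42.574$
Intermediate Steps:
$Y{\left(P \right)} = \frac{20}{33} + \frac{P}{33}$ ($Y{\left(P \right)} = \frac{P + 20}{20 + 13} = \frac{20 + P}{33} = \left(20 + P\right) \frac{1}{33} = \frac{20}{33} + \frac{P}{33}$)
$R = - \frac{73789}{231}$ ($R = 2 + \frac{-2248 - \left(\frac{20}{33} + \frac{1}{33} \cdot 47\right)}{7} = 2 + \frac{-2248 - \left(\frac{20}{33} + \frac{47}{33}\right)}{7} = 2 + \frac{-2248 - \frac{67}{33}}{7} = 2 + \frac{1}{7} \left(- \frac{74251}{33}\right) = 2 - \frac{74251}{231} = - \frac{73789}{231} \approx -319.43$)
$\sqrt{\left(2173 - D{\left(27,41 \right)}\right) + R} = \sqrt{\left(2173 - 41\right) - \frac{73789}{231}} = \sqrt{2132 - \frac{73789}{231}} = \sqrt{\frac{418703}{231}} = \frac{\sqrt{96720393}}{231}$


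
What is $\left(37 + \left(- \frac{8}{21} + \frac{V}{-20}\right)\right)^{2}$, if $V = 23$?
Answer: $\frac{221920609}{176400} \approx 1258.1$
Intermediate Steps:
$\left(37 + \left(- \frac{8}{21} + \frac{V}{-20}\right)\right)^{2} = \left(37 + \left(- \frac{8}{21} + \frac{23}{-20}\right)\right)^{2} = \left(37 + \left(\left(-8\right) \frac{1}{21} + 23 \left(- \frac{1}{20}\right)\right)\right)^{2} = \left(37 - \frac{643}{420}\right)^{2} = \left(\frac{14897}{420}\right)^{2} = \frac{221920609}{176400}$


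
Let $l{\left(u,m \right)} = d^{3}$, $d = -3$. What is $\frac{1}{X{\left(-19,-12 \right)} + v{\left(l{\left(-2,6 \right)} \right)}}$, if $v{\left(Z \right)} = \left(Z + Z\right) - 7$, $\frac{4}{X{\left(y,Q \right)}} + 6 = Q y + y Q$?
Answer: $- \frac{225}{13723} \approx -0.016396$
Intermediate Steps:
$X{\left(y,Q \right)} = \frac{4}{-6 + 2 Q y}$ ($X{\left(y,Q \right)} = \frac{4}{-6 + \left(Q y + y Q\right)} = \frac{4}{-6 + \left(Q y + Q y\right)} = \frac{4}{-6 + 2 Q y}$)
$l{\left(u,m \right)} = -27$ ($l{\left(u,m \right)} = \left(-3\right)^{3} = -27$)
$v{\left(Z \right)} = -7 + 2 Z$ ($v{\left(Z \right)} = 2 Z - 7 = -7 + 2 Z$)
$\frac{1}{X{\left(-19,-12 \right)} + v{\left(l{\left(-2,6 \right)} \right)}} = \frac{1}{\frac{2}{-3 - -228} + \left(-7 + 2 \left(-27\right)\right)} = \frac{1}{\frac{2}{-3 + 228} - 61} = \frac{1}{\frac{2}{225} - 61} = \frac{1}{- \frac{13723}{225}} = - \frac{225}{13723}$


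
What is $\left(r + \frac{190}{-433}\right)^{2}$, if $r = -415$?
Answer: $\frac{32358613225}{187489} \approx 1.7259 \cdot 10^{5}$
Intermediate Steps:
$\left(r + \frac{190}{-433}\right)^{2} = \left(-415 + \frac{190}{-433}\right)^{2} = \left(-415 + 190 \left(- \frac{1}{433}\right)\right)^{2} = \left(-415 - \frac{190}{433}\right)^{2} = \left(- \frac{179885}{433}\right)^{2} = \frac{32358613225}{187489}$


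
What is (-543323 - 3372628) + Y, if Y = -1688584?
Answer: -5604535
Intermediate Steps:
(-543323 - 3372628) + Y = (-543323 - 3372628) - 1688584 = -3915951 - 1688584 = -5604535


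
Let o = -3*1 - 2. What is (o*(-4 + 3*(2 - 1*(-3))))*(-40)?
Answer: 2200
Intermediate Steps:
o = -5 (o = -3 - 2 = -5)
(o*(-4 + 3*(2 - 1*(-3))))*(-40) = -5*(-4 + 3*(2 - 1*(-3)))*(-40) = -5*(-4 + 3*(2 + 3))*(-40) = -5*(-4 + 3*5)*(-40) = -5*(-4 + 15)*(-40) = -5*11*(-40) = -55*(-40) = 2200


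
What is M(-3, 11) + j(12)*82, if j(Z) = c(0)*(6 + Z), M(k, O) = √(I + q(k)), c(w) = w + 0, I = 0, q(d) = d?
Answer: I*√3 ≈ 1.732*I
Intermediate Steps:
c(w) = w
M(k, O) = √k (M(k, O) = √(0 + k) = √k)
j(Z) = 0 (j(Z) = 0*(6 + Z) = 0)
M(-3, 11) + j(12)*82 = √(-3) + 0*82 = I*√3 + 0 = I*√3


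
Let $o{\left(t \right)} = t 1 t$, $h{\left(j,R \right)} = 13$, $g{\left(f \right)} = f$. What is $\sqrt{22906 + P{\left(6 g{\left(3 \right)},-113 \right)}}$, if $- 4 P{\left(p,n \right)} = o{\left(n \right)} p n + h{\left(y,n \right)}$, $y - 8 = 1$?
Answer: $\frac{3 \sqrt{2895973}}{2} \approx 2552.6$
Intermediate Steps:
$y = 9$ ($y = 8 + 1 = 9$)
$o{\left(t \right)} = t^{2}$ ($o{\left(t \right)} = t t = t^{2}$)
$P{\left(p,n \right)} = - \frac{13}{4} - \frac{p n^{3}}{4}$ ($P{\left(p,n \right)} = - \frac{n^{2} p n + 13}{4} = - \frac{p n^{2} n + 13}{4} = - \frac{p n^{3} + 13}{4} = - \frac{13 + p n^{3}}{4} = - \frac{13}{4} - \frac{p n^{3}}{4}$)
$\sqrt{22906 + P{\left(6 g{\left(3 \right)},-113 \right)}} = \sqrt{22906 - \left(\frac{13}{4} + \frac{6 \cdot 3 \left(-113\right)^{3}}{4}\right)} = \sqrt{22906 - \left(\frac{13}{4} + \frac{9}{2} \left(-1442897\right)\right)} = \sqrt{22906 + \left(- \frac{13}{4} + \frac{12986073}{2}\right)} = \sqrt{22906 + \frac{25972133}{4}} = \sqrt{\frac{26063757}{4}} = \frac{3 \sqrt{2895973}}{2}$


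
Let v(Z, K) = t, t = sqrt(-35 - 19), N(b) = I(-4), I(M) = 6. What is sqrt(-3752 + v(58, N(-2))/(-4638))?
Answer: sqrt(-8967715232 - 1546*I*sqrt(6))/1546 ≈ 1.2933e-5 - 61.254*I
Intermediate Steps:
N(b) = 6
t = 3*I*sqrt(6) (t = sqrt(-54) = 3*I*sqrt(6) ≈ 7.3485*I)
v(Z, K) = 3*I*sqrt(6)
sqrt(-3752 + v(58, N(-2))/(-4638)) = sqrt(-3752 + (3*I*sqrt(6))/(-4638)) = sqrt(-3752 + (3*I*sqrt(6))*(-1/4638)) = sqrt(-3752 - I*sqrt(6)/1546)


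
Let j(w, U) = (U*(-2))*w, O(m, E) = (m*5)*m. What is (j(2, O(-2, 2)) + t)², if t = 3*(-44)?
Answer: 44944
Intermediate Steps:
t = -132
O(m, E) = 5*m² (O(m, E) = (5*m)*m = 5*m²)
j(w, U) = -2*U*w (j(w, U) = (-2*U)*w = -2*U*w)
(j(2, O(-2, 2)) + t)² = (-2*5*(-2)²*2 - 132)² = (-2*5*4*2 - 132)² = (-2*20*2 - 132)² = (-80 - 132)² = (-212)² = 44944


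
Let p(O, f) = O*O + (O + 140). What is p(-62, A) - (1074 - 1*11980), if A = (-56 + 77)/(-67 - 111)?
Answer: 14828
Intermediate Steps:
A = -21/178 (A = 21/(-178) = 21*(-1/178) = -21/178 ≈ -0.11798)
p(O, f) = 140 + O + O² (p(O, f) = O² + (140 + O) = 140 + O + O²)
p(-62, A) - (1074 - 1*11980) = (140 - 62 + (-62)²) - (1074 - 1*11980) = (140 - 62 + 3844) - (1074 - 11980) = 3922 - 1*(-10906) = 3922 + 10906 = 14828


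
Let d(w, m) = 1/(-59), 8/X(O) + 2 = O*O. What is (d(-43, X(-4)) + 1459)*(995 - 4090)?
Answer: -266417600/59 ≈ -4.5156e+6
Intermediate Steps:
X(O) = 8/(-2 + O²) (X(O) = 8/(-2 + O*O) = 8/(-2 + O²))
d(w, m) = -1/59
(d(-43, X(-4)) + 1459)*(995 - 4090) = (-1/59 + 1459)*(995 - 4090) = (86080/59)*(-3095) = -266417600/59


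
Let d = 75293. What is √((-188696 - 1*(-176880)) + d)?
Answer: 3*√7053 ≈ 251.95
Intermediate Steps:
√((-188696 - 1*(-176880)) + d) = √((-188696 - 1*(-176880)) + 75293) = √((-188696 + 176880) + 75293) = √(-11816 + 75293) = √63477 = 3*√7053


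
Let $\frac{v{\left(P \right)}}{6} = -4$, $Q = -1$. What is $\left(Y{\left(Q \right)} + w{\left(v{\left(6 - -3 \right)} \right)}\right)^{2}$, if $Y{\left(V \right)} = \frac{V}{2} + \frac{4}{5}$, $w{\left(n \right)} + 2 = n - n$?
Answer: $\frac{289}{100} \approx 2.89$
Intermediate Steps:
$v{\left(P \right)} = -24$ ($v{\left(P \right)} = 6 \left(-4\right) = -24$)
$w{\left(n \right)} = -2$ ($w{\left(n \right)} = -2 + \left(n - n\right) = -2 + 0 = -2$)
$Y{\left(V \right)} = \frac{4}{5} + \frac{V}{2}$ ($Y{\left(V \right)} = V \frac{1}{2} + 4 \cdot \frac{1}{5} = \frac{V}{2} + \frac{4}{5} = \frac{4}{5} + \frac{V}{2}$)
$\left(Y{\left(Q \right)} + w{\left(v{\left(6 - -3 \right)} \right)}\right)^{2} = \left(\left(\frac{4}{5} + \frac{1}{2} \left(-1\right)\right) - 2\right)^{2} = \left(\left(\frac{4}{5} - \frac{1}{2}\right) - 2\right)^{2} = \left(\frac{3}{10} - 2\right)^{2} = \left(- \frac{17}{10}\right)^{2} = \frac{289}{100}$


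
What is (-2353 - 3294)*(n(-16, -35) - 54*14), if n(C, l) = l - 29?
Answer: 4630540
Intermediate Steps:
n(C, l) = -29 + l
(-2353 - 3294)*(n(-16, -35) - 54*14) = (-2353 - 3294)*((-29 - 35) - 54*14) = -5647*(-64 - 756) = -5647*(-820) = 4630540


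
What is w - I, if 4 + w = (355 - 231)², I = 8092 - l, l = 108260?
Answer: 115540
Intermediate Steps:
I = -100168 (I = 8092 - 1*108260 = 8092 - 108260 = -100168)
w = 15372 (w = -4 + (355 - 231)² = -4 + 124² = -4 + 15376 = 15372)
w - I = 15372 - 1*(-100168) = 15372 + 100168 = 115540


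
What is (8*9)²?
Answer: 5184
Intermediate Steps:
(8*9)² = 72² = 5184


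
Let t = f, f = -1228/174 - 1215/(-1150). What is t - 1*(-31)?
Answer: 500231/20010 ≈ 24.999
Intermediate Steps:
f = -120079/20010 (f = -1228*1/174 - 1215*(-1/1150) = -614/87 + 243/230 = -120079/20010 ≈ -6.0009)
t = -120079/20010 ≈ -6.0009
t - 1*(-31) = -120079/20010 - 1*(-31) = -120079/20010 + 31 = 500231/20010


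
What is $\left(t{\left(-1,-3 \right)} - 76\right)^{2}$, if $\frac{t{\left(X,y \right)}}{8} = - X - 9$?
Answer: $19600$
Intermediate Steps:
$t{\left(X,y \right)} = -72 - 8 X$ ($t{\left(X,y \right)} = 8 \left(- X - 9\right) = 8 \left(-9 - X\right) = -72 - 8 X$)
$\left(t{\left(-1,-3 \right)} - 76\right)^{2} = \left(\left(-72 - -8\right) - 76\right)^{2} = \left(\left(-72 + 8\right) - 76\right)^{2} = \left(-64 - 76\right)^{2} = \left(-140\right)^{2} = 19600$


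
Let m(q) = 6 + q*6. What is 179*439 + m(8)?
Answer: 78635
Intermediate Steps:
m(q) = 6 + 6*q
179*439 + m(8) = 179*439 + (6 + 6*8) = 78581 + (6 + 48) = 78581 + 54 = 78635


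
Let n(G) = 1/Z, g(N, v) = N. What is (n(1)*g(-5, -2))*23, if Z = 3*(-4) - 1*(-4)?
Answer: 115/8 ≈ 14.375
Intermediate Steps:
Z = -8 (Z = -12 + 4 = -8)
n(G) = -1/8 (n(G) = 1/(-8) = -1/8)
(n(1)*g(-5, -2))*23 = -1/8*(-5)*23 = (5/8)*23 = 115/8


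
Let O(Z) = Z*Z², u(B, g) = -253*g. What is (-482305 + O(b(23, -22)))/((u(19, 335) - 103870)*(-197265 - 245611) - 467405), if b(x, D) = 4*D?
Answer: -50599/3632044265 ≈ -1.3931e-5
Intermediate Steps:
O(Z) = Z³
(-482305 + O(b(23, -22)))/((u(19, 335) - 103870)*(-197265 - 245611) - 467405) = (-482305 + (4*(-22))³)/((-253*335 - 103870)*(-197265 - 245611) - 467405) = (-482305 + (-88)³)/((-84755 - 103870)*(-442876) - 467405) = (-482305 - 681472)/(-188625*(-442876) - 467405) = -1163777/(83537485500 - 467405) = -1163777/83537018095 = -1163777*1/83537018095 = -50599/3632044265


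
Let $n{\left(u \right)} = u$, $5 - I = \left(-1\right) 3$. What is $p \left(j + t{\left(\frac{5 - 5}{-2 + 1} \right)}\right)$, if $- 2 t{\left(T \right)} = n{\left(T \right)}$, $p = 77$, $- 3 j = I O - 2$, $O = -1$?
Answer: $\frac{770}{3} \approx 256.67$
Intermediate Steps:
$I = 8$ ($I = 5 - \left(-1\right) 3 = 5 - -3 = 5 + 3 = 8$)
$j = \frac{10}{3}$ ($j = - \frac{8 \left(-1\right) - 2}{3} = - \frac{-8 - 2}{3} = \left(- \frac{1}{3}\right) \left(-10\right) = \frac{10}{3} \approx 3.3333$)
$t{\left(T \right)} = - \frac{T}{2}$
$p \left(j + t{\left(\frac{5 - 5}{-2 + 1} \right)}\right) = 77 \left(\frac{10}{3} - \frac{\left(5 - 5\right) \frac{1}{-2 + 1}}{2}\right) = 77 \left(\frac{10}{3} - \frac{0 \frac{1}{-1}}{2}\right) = 77 \left(\frac{10}{3} - \frac{0 \left(-1\right)}{2}\right) = 77 \left(\frac{10}{3} - 0\right) = 77 \left(\frac{10}{3} + 0\right) = 77 \cdot \frac{10}{3} = \frac{770}{3}$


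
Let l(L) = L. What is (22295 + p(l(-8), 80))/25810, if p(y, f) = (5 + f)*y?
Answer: 4323/5162 ≈ 0.83747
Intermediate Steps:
p(y, f) = y*(5 + f)
(22295 + p(l(-8), 80))/25810 = (22295 - 8*(5 + 80))/25810 = (22295 - 8*85)*(1/25810) = (22295 - 680)*(1/25810) = 21615*(1/25810) = 4323/5162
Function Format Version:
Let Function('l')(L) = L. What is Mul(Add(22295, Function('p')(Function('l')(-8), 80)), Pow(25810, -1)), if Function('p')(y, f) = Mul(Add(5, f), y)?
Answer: Rational(4323, 5162) ≈ 0.83747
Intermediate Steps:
Function('p')(y, f) = Mul(y, Add(5, f))
Mul(Add(22295, Function('p')(Function('l')(-8), 80)), Pow(25810, -1)) = Mul(Add(22295, Mul(-8, Add(5, 80))), Pow(25810, -1)) = Mul(Add(22295, Mul(-8, 85)), Rational(1, 25810)) = Mul(Add(22295, -680), Rational(1, 25810)) = Mul(21615, Rational(1, 25810)) = Rational(4323, 5162)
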